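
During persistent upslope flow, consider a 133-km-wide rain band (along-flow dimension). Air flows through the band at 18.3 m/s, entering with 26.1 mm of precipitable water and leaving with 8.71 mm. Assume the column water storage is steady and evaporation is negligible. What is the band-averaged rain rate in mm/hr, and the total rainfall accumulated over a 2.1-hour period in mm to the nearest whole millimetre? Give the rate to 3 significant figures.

Column moisture flux per unit crosswind length is F = V × PW.
Inflow: F_in = 18.3 × 26.1 = 477.63 mm·m/s
Outflow: F_out = 18.3 × 8.71 = 159.393 mm·m/s
Steady-state rate R = (F_in − F_out)/L = (477.63 − 159.393) / 133000 m = 2.393e-03 mm/s.
R = 2.393e-03 × 3600 = 8.61 mm/hr.
Over 2.1 h: total = 8.61 × 2.1 = 18.081 ≈ 18 mm.

R ≈ 8.61 mm/hr; total ≈ 18 mm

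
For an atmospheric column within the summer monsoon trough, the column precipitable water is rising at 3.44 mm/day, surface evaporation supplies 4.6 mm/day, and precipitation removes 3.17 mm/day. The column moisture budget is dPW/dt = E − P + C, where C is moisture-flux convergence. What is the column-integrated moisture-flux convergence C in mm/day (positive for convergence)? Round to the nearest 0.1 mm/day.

dPW/dt = +3.44 mm/day.
C = dPW/dt − E + P = (+3.44) − 4.6 + 3.17 = 2.0 mm/day.

C ≈ 2.0 mm/day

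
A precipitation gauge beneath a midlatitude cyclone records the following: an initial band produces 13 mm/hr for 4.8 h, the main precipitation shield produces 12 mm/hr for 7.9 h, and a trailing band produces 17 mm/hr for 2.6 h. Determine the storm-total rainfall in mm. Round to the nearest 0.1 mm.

total ≈ 201.4 mm

Total = Σ Rᵢ Δtᵢ = 13 × 4.8 + 12 × 7.9 + 17 × 2.6
      = 62.4 + 94.8 + 44.2 = 201.4 mm.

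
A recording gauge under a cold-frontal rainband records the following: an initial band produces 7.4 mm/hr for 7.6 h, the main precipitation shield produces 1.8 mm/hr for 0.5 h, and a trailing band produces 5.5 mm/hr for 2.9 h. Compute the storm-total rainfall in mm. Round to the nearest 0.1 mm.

Total = Σ Rᵢ Δtᵢ = 7.4 × 7.6 + 1.8 × 0.5 + 5.5 × 2.9
      = 56.24 + 0.9 + 15.95 = 73.1 mm.

total ≈ 73.1 mm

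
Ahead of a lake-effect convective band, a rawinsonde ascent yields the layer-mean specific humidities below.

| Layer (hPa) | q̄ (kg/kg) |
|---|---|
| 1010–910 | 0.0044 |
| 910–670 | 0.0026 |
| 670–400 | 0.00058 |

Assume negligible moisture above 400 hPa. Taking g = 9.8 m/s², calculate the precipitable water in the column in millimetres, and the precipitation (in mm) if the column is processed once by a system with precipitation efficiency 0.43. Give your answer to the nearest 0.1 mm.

Precipitable water is the column-integrated vapour mass per unit area: PW = (1/g) Σ q̄ Δp, with q in kg/kg and Δp in Pa (1 kg/m² of water = 1 mm).
Layer 1010–910 hPa: Δp = 100 hPa = 10000 Pa, q̄ = 0.0044 kg/kg → 0.0044 × 10000 / 9.8 = 4.49 mm
Layer 910–670 hPa: Δp = 240 hPa = 24000 Pa, q̄ = 0.0026 kg/kg → 0.0026 × 24000 / 9.8 = 6.37 mm
Layer 670–400 hPa: Δp = 270 hPa = 27000 Pa, q̄ = 0.00058 kg/kg → 0.00058 × 27000 / 9.8 = 1.60 mm
PW = 4.49 + 6.37 + 1.60 = 12.46 ≈ 12.5 mm.
Precipitation = ε × PW = 0.43 × 12.5 = 5.4 mm.

PW ≈ 12.5 mm; precipitation ≈ 5.4 mm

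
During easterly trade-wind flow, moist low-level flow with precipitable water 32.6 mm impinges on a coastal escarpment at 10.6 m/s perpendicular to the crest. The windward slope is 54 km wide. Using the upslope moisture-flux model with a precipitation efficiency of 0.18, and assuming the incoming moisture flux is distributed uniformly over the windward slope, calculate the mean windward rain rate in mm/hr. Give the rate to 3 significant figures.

R ≈ 4.15 mm/hr

Incoming column moisture flux per unit ridge length: F = V × PW = 10.6 × 32.6 = 345.56 mm·m/s.
Spread over the 54 km slope with efficiency ε = 0.18: R = ε·F/W = 0.18 × 345.56 / 54000 m = 1.152e-03 mm/s.
R = 1.152e-03 × 3600 = 4.15 mm/hr.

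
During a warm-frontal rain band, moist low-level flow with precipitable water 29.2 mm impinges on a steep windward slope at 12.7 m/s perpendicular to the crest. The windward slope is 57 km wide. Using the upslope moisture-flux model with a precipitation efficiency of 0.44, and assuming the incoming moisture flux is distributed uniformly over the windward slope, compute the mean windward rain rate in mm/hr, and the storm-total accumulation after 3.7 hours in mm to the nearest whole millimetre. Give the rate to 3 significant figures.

Incoming column moisture flux per unit ridge length: F = V × PW = 12.7 × 29.2 = 370.84 mm·m/s.
Spread over the 57 km slope with efficiency ε = 0.44: R = ε·F/W = 0.44 × 370.84 / 57000 m = 2.863e-03 mm/s.
R = 2.863e-03 × 3600 = 10.3 mm/hr.
Over 3.7 h: total = 10.3 × 3.7 = 38.11 ≈ 38 mm.

R ≈ 10.3 mm/hr; total ≈ 38 mm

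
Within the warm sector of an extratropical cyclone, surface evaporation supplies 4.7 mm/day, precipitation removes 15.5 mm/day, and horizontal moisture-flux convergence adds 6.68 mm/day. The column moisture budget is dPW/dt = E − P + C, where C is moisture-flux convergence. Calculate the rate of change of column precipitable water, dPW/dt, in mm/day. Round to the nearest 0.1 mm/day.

dPW/dt ≈ -4.1 mm/day

dPW/dt = E − P + C = 4.7 − 15.5 + (6.68) = -4.1 mm/day.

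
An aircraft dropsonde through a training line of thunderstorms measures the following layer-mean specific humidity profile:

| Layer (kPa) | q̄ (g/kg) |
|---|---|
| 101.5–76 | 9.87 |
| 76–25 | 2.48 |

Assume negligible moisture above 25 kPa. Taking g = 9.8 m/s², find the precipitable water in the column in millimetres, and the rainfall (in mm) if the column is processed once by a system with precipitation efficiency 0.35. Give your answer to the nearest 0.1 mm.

Precipitable water is the column-integrated vapour mass per unit area: PW = (1/g) Σ q̄ Δp, with q in kg/kg and Δp in Pa (1 kg/m² of water = 1 mm).
Layer 101.5–76 kPa: Δp = 255 hPa = 25500 Pa, q̄ = 0.00987 kg/kg → 0.00987 × 25500 / 9.8 = 25.68 mm
Layer 76–25 kPa: Δp = 510 hPa = 51000 Pa, q̄ = 0.00248 kg/kg → 0.00248 × 51000 / 9.8 = 12.91 mm
PW = 25.68 + 12.91 = 38.59 ≈ 38.6 mm.
Rainfall = ε × PW = 0.35 × 38.6 = 13.5 mm.

PW ≈ 38.6 mm; rainfall ≈ 13.5 mm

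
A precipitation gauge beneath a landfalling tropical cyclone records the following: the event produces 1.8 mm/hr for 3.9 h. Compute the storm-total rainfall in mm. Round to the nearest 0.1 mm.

total ≈ 7.0 mm

Total = Σ Rᵢ Δtᵢ = 1.8 × 3.9
      = 7.02 = 7.0 mm.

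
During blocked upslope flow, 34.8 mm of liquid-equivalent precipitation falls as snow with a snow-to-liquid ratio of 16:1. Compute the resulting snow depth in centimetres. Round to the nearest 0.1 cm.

snow depth ≈ 55.7 cm

Snow depth = liquid × ratio = 34.8 mm × 16 = 556.8 mm = 55.7 cm.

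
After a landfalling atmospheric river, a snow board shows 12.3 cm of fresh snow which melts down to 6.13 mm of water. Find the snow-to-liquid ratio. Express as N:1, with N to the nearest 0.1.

ratio ≈ 20.1

Ratio = snow depth / SWE = 123 mm / 6.13 mm = 20.1, i.e. 20.1:1.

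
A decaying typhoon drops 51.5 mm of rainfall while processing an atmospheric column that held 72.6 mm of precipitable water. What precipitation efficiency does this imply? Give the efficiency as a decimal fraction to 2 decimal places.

ε = rainfall / PW = 51.5 / 72.6 = 0.71.

ε ≈ 0.71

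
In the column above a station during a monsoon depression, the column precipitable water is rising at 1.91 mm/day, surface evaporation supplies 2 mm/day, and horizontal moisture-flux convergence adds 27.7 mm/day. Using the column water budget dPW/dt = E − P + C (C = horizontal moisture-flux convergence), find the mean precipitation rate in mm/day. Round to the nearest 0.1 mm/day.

dPW/dt = +1.91 mm/day.
P = E + C − dPW/dt = 2 + (27.7) − (+1.91) = 27.8 mm/day.

P ≈ 27.8 mm/day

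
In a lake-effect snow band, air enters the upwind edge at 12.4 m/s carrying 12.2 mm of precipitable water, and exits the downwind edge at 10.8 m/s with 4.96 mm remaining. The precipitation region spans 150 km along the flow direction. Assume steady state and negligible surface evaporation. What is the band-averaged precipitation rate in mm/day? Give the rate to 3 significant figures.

R ≈ 56.3 mm/day

Column moisture flux per unit crosswind length is F = V × PW.
Inflow: F_in = 12.4 × 12.2 = 151.28 mm·m/s
Outflow: F_out = 10.8 × 4.96 = 53.568 mm·m/s
Steady-state rate R = (F_in − F_out)/L = (151.28 − 53.568) / 150000 m = 6.514e-04 mm/s.
R = 6.514e-04 × 3600 × 24 = 56.3 mm/day.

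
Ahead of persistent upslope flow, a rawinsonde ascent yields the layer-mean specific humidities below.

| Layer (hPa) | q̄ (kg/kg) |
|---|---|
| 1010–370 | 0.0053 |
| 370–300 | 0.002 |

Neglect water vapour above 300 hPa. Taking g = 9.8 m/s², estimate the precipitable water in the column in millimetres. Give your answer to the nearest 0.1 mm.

PW ≈ 36.0 mm

Precipitable water is the column-integrated vapour mass per unit area: PW = (1/g) Σ q̄ Δp, with q in kg/kg and Δp in Pa (1 kg/m² of water = 1 mm).
Layer 1010–370 hPa: Δp = 640 hPa = 64000 Pa, q̄ = 0.0053 kg/kg → 0.0053 × 64000 / 9.8 = 34.61 mm
Layer 370–300 hPa: Δp = 70 hPa = 7000 Pa, q̄ = 0.002 kg/kg → 0.002 × 7000 / 9.8 = 1.43 mm
PW = 34.61 + 1.43 = 36.04 ≈ 36.0 mm.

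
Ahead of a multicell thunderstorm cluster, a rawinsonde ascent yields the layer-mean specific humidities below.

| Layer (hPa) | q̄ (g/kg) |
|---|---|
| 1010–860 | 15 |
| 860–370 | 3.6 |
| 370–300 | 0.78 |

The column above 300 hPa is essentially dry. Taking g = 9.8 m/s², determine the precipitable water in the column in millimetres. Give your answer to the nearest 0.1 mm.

Precipitable water is the column-integrated vapour mass per unit area: PW = (1/g) Σ q̄ Δp, with q in kg/kg and Δp in Pa (1 kg/m² of water = 1 mm).
Layer 1010–860 hPa: Δp = 150 hPa = 15000 Pa, q̄ = 0.015 kg/kg → 0.015 × 15000 / 9.8 = 22.96 mm
Layer 860–370 hPa: Δp = 490 hPa = 49000 Pa, q̄ = 0.0036 kg/kg → 0.0036 × 49000 / 9.8 = 18.00 mm
Layer 370–300 hPa: Δp = 70 hPa = 7000 Pa, q̄ = 0.00078 kg/kg → 0.00078 × 7000 / 9.8 = 0.56 mm
PW = 22.96 + 18.00 + 0.56 = 41.52 ≈ 41.5 mm.

PW ≈ 41.5 mm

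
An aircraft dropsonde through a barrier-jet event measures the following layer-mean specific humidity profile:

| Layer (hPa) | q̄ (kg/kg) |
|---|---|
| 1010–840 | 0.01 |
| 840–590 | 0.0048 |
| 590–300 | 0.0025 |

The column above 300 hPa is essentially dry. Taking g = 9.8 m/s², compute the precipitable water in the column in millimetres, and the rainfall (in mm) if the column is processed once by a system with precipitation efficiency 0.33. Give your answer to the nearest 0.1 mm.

Precipitable water is the column-integrated vapour mass per unit area: PW = (1/g) Σ q̄ Δp, with q in kg/kg and Δp in Pa (1 kg/m² of water = 1 mm).
Layer 1010–840 hPa: Δp = 170 hPa = 17000 Pa, q̄ = 0.01 kg/kg → 0.01 × 17000 / 9.8 = 17.35 mm
Layer 840–590 hPa: Δp = 250 hPa = 25000 Pa, q̄ = 0.0048 kg/kg → 0.0048 × 25000 / 9.8 = 12.24 mm
Layer 590–300 hPa: Δp = 290 hPa = 29000 Pa, q̄ = 0.0025 kg/kg → 0.0025 × 29000 / 9.8 = 7.40 mm
PW = 17.35 + 12.24 + 7.40 = 36.99 ≈ 37.0 mm.
Rainfall = ε × PW = 0.33 × 37.0 = 12.2 mm.

PW ≈ 37.0 mm; rainfall ≈ 12.2 mm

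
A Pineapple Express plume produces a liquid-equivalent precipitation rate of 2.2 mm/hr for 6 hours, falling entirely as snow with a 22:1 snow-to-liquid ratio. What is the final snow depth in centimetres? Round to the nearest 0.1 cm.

Liquid-equivalent depth = 2.2 × 6 = 13.2 mm.
Snow depth = 13.2 mm × 22 = 290.4 mm = 29.0 cm.

snow depth ≈ 29.0 cm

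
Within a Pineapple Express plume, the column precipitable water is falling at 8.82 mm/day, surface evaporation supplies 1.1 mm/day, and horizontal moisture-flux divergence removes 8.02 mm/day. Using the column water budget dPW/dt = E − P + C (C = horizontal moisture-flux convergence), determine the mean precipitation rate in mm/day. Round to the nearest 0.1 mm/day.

P ≈ 1.9 mm/day

dPW/dt = -8.82 mm/day.
P = E + C − dPW/dt = 1.1 + (-8.02) − (-8.82) = 1.9 mm/day.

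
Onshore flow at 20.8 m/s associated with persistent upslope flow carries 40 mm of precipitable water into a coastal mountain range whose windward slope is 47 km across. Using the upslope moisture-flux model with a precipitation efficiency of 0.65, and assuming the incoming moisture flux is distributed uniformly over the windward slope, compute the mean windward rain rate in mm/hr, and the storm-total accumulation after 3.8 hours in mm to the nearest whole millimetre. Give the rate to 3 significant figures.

Incoming column moisture flux per unit ridge length: F = V × PW = 20.8 × 40 = 832 mm·m/s.
Spread over the 47 km slope with efficiency ε = 0.65: R = ε·F/W = 0.65 × 832 / 47000 m = 1.151e-02 mm/s.
R = 1.151e-02 × 3600 = 41.4 mm/hr.
Over 3.8 h: total = 41.4 × 3.8 = 157.32 ≈ 157 mm.

R ≈ 41.4 mm/hr; total ≈ 157 mm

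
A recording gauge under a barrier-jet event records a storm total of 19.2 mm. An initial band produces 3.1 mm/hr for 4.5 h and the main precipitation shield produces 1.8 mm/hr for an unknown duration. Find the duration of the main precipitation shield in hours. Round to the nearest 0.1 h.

duration ≈ 2.9 h

Known phases: 3.1 × 4.5 = 13.95 mm.
Remaining depth = 19.2 − 13.95 = 5.25 mm.
Duration = 5.25 / 1.8 = 2.9 h.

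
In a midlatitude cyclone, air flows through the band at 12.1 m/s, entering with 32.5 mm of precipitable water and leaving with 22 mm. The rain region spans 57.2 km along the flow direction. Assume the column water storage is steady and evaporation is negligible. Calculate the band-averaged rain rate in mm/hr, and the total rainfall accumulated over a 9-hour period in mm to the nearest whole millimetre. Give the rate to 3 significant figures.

R ≈ 8.00 mm/hr; total ≈ 72 mm

Column moisture flux per unit crosswind length is F = V × PW.
Inflow: F_in = 12.1 × 32.5 = 393.25 mm·m/s
Outflow: F_out = 12.1 × 22 = 266.2 mm·m/s
Steady-state rate R = (F_in − F_out)/L = (393.25 − 266.2) / 57200 m = 2.221e-03 mm/s.
R = 2.221e-03 × 3600 = 8.00 mm/hr.
Over 9 h: total = 8.00 × 9 = 72 mm.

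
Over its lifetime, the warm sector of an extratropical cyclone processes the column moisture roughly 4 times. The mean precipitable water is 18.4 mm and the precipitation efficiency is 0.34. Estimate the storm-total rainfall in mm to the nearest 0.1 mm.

rainfall ≈ 25.0 mm

Each cycle deposits ε × PW = 0.34 × 18.4 = 6.256 mm.
Over 4 cycles: 4 × 6.256 = 25.0 mm.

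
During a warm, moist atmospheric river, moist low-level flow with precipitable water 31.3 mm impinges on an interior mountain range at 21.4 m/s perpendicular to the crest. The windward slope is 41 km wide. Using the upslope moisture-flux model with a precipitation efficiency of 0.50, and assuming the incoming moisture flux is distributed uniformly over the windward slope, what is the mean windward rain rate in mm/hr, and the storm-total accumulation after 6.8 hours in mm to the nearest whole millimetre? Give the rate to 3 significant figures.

Incoming column moisture flux per unit ridge length: F = V × PW = 21.4 × 31.3 = 669.82 mm·m/s.
Spread over the 41 km slope with efficiency ε = 0.50: R = ε·F/W = 0.50 × 669.82 / 41000 m = 8.169e-03 mm/s.
R = 8.169e-03 × 3600 = 29.4 mm/hr.
Over 6.8 h: total = 29.4 × 6.8 = 199.92 ≈ 200 mm.

R ≈ 29.4 mm/hr; total ≈ 200 mm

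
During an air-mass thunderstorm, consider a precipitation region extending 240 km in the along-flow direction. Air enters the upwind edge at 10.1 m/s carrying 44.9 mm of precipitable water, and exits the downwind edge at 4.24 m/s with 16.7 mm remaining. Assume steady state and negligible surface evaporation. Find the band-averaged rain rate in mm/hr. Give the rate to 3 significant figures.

R ≈ 5.74 mm/hr

Column moisture flux per unit crosswind length is F = V × PW.
Inflow: F_in = 10.1 × 44.9 = 453.49 mm·m/s
Outflow: F_out = 4.24 × 16.7 = 70.808 mm·m/s
Steady-state rate R = (F_in − F_out)/L = (453.49 − 70.808) / 240000 m = 1.595e-03 mm/s.
R = 1.595e-03 × 3600 = 5.74 mm/hr.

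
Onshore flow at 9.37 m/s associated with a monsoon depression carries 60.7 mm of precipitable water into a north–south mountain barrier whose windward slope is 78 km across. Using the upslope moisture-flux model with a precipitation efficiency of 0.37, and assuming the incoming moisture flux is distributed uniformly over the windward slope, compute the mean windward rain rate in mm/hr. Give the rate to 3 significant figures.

R ≈ 9.71 mm/hr

Incoming column moisture flux per unit ridge length: F = V × PW = 9.37 × 60.7 = 568.759 mm·m/s.
Spread over the 78 km slope with efficiency ε = 0.37: R = ε·F/W = 0.37 × 568.759 / 78000 m = 2.698e-03 mm/s.
R = 2.698e-03 × 3600 = 9.71 mm/hr.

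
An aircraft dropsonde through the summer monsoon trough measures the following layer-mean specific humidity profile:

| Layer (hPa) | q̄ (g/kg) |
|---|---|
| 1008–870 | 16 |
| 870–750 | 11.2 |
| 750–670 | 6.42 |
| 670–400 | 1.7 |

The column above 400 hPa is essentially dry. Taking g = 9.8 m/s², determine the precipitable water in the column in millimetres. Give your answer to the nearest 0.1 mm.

PW ≈ 46.2 mm

Precipitable water is the column-integrated vapour mass per unit area: PW = (1/g) Σ q̄ Δp, with q in kg/kg and Δp in Pa (1 kg/m² of water = 1 mm).
Layer 1008–870 hPa: Δp = 138 hPa = 13800 Pa, q̄ = 0.016 kg/kg → 0.016 × 13800 / 9.8 = 22.53 mm
Layer 870–750 hPa: Δp = 120 hPa = 12000 Pa, q̄ = 0.0112 kg/kg → 0.0112 × 12000 / 9.8 = 13.71 mm
Layer 750–670 hPa: Δp = 80 hPa = 8000 Pa, q̄ = 0.00642 kg/kg → 0.00642 × 8000 / 9.8 = 5.24 mm
Layer 670–400 hPa: Δp = 270 hPa = 27000 Pa, q̄ = 0.0017 kg/kg → 0.0017 × 27000 / 9.8 = 4.68 mm
PW = 22.53 + 13.71 + 5.24 + 4.68 = 46.16 ≈ 46.2 mm.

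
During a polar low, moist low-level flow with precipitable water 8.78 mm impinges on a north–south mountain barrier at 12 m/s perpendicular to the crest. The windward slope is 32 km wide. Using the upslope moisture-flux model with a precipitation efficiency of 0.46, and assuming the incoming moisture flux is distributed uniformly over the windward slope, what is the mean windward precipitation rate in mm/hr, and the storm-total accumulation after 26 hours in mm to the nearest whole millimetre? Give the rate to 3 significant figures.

R ≈ 5.45 mm/hr; total ≈ 142 mm

Incoming column moisture flux per unit ridge length: F = V × PW = 12 × 8.78 = 105.36 mm·m/s.
Spread over the 32 km slope with efficiency ε = 0.46: R = ε·F/W = 0.46 × 105.36 / 32000 m = 1.515e-03 mm/s.
R = 1.515e-03 × 3600 = 5.45 mm/hr.
Over 26 h: total = 5.45 × 26 = 141.7 ≈ 142 mm.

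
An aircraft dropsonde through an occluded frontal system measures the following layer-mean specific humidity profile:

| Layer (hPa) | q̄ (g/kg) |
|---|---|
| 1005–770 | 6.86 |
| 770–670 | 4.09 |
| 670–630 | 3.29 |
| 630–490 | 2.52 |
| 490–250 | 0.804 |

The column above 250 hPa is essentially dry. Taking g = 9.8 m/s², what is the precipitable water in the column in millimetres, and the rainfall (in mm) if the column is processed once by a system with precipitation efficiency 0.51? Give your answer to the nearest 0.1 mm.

Precipitable water is the column-integrated vapour mass per unit area: PW = (1/g) Σ q̄ Δp, with q in kg/kg and Δp in Pa (1 kg/m² of water = 1 mm).
Layer 1005–770 hPa: Δp = 235 hPa = 23500 Pa, q̄ = 0.00686 kg/kg → 0.00686 × 23500 / 9.8 = 16.45 mm
Layer 770–670 hPa: Δp = 100 hPa = 10000 Pa, q̄ = 0.00409 kg/kg → 0.00409 × 10000 / 9.8 = 4.17 mm
Layer 670–630 hPa: Δp = 40 hPa = 4000 Pa, q̄ = 0.00329 kg/kg → 0.00329 × 4000 / 9.8 = 1.34 mm
Layer 630–490 hPa: Δp = 140 hPa = 14000 Pa, q̄ = 0.00252 kg/kg → 0.00252 × 14000 / 9.8 = 3.60 mm
Layer 490–250 hPa: Δp = 240 hPa = 24000 Pa, q̄ = 0.000804 kg/kg → 0.000804 × 24000 / 9.8 = 1.97 mm
PW = 16.45 + 4.17 + 1.34 + 3.60 + 1.97 = 27.53 ≈ 27.5 mm.
Rainfall = ε × PW = 0.51 × 27.5 = 14.0 mm.

PW ≈ 27.5 mm; rainfall ≈ 14.0 mm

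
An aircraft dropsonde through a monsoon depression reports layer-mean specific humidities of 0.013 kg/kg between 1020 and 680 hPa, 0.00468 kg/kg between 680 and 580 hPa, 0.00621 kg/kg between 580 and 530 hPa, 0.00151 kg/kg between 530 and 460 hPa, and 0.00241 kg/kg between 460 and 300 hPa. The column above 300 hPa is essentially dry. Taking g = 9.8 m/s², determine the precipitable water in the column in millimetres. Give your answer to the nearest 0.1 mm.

PW ≈ 58.1 mm

Precipitable water is the column-integrated vapour mass per unit area: PW = (1/g) Σ q̄ Δp, with q in kg/kg and Δp in Pa (1 kg/m² of water = 1 mm).
Layer 1020–680 hPa: Δp = 340 hPa = 34000 Pa, q̄ = 0.013 kg/kg → 0.013 × 34000 / 9.8 = 45.10 mm
Layer 680–580 hPa: Δp = 100 hPa = 10000 Pa, q̄ = 0.00468 kg/kg → 0.00468 × 10000 / 9.8 = 4.78 mm
Layer 580–530 hPa: Δp = 50 hPa = 5000 Pa, q̄ = 0.00621 kg/kg → 0.00621 × 5000 / 9.8 = 3.17 mm
Layer 530–460 hPa: Δp = 70 hPa = 7000 Pa, q̄ = 0.00151 kg/kg → 0.00151 × 7000 / 9.8 = 1.08 mm
Layer 460–300 hPa: Δp = 160 hPa = 16000 Pa, q̄ = 0.00241 kg/kg → 0.00241 × 16000 / 9.8 = 3.93 mm
PW = 45.10 + 4.78 + 3.17 + 1.08 + 3.93 = 58.06 ≈ 58.1 mm.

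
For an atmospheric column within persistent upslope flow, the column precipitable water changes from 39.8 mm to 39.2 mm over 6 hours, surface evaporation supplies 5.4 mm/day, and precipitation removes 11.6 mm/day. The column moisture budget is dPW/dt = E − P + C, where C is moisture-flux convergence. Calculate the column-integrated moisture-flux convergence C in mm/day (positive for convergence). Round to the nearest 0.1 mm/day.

C ≈ 3.8 mm/day

dPW/dt = (39.2 − 39.8) mm / (6/24 day) = -2.400 mm/day.
C = dPW/dt − E + P = (-2.400) − 5.4 + 11.6 = 3.8 mm/day.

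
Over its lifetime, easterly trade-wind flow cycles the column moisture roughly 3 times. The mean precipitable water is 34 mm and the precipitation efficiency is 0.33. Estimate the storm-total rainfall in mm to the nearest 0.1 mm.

rainfall ≈ 33.7 mm

Each cycle deposits ε × PW = 0.33 × 34 = 11.22 mm.
Over 3 cycles: 3 × 11.22 = 33.7 mm.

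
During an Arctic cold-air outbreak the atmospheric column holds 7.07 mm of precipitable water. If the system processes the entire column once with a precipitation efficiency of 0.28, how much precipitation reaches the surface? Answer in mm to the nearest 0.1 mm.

Precipitation = ε × PW = 0.28 × 7.07 = 2.0 mm.

precipitation ≈ 2.0 mm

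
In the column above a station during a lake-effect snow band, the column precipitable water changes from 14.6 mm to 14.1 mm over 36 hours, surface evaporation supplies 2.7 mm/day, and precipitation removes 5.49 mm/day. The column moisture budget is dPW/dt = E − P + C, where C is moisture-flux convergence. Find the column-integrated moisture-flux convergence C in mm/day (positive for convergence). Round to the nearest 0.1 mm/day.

C ≈ 2.5 mm/day

dPW/dt = (14.1 − 14.6) mm / (36/24 day) = -0.333 mm/day.
C = dPW/dt − E + P = (-0.333) − 2.7 + 5.49 = 2.5 mm/day.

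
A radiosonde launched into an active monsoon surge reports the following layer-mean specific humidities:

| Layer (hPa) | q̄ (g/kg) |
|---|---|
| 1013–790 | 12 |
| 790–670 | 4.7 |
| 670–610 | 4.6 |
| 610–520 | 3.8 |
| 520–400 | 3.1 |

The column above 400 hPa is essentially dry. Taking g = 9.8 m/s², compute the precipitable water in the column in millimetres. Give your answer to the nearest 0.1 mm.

Precipitable water is the column-integrated vapour mass per unit area: PW = (1/g) Σ q̄ Δp, with q in kg/kg and Δp in Pa (1 kg/m² of water = 1 mm).
Layer 1013–790 hPa: Δp = 223 hPa = 22300 Pa, q̄ = 0.012 kg/kg → 0.012 × 22300 / 9.8 = 27.31 mm
Layer 790–670 hPa: Δp = 120 hPa = 12000 Pa, q̄ = 0.0047 kg/kg → 0.0047 × 12000 / 9.8 = 5.76 mm
Layer 670–610 hPa: Δp = 60 hPa = 6000 Pa, q̄ = 0.0046 kg/kg → 0.0046 × 6000 / 9.8 = 2.82 mm
Layer 610–520 hPa: Δp = 90 hPa = 9000 Pa, q̄ = 0.0038 kg/kg → 0.0038 × 9000 / 9.8 = 3.49 mm
Layer 520–400 hPa: Δp = 120 hPa = 12000 Pa, q̄ = 0.0031 kg/kg → 0.0031 × 12000 / 9.8 = 3.80 mm
PW = 27.31 + 5.76 + 2.82 + 3.49 + 3.80 = 43.18 ≈ 43.2 mm.

PW ≈ 43.2 mm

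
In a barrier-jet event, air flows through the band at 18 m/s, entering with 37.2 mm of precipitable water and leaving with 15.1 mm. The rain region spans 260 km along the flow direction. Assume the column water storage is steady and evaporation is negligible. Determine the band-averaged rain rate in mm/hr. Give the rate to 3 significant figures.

Column moisture flux per unit crosswind length is F = V × PW.
Inflow: F_in = 18 × 37.2 = 669.6 mm·m/s
Outflow: F_out = 18 × 15.1 = 271.8 mm·m/s
Steady-state rate R = (F_in − F_out)/L = (669.6 − 271.8) / 260000 m = 1.530e-03 mm/s.
R = 1.530e-03 × 3600 = 5.51 mm/hr.

R ≈ 5.51 mm/hr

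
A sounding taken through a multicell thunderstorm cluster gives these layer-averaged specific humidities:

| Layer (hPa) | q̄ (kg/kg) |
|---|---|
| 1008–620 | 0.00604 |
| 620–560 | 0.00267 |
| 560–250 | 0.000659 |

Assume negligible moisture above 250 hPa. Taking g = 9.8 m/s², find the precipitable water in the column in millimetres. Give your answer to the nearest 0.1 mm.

Precipitable water is the column-integrated vapour mass per unit area: PW = (1/g) Σ q̄ Δp, with q in kg/kg and Δp in Pa (1 kg/m² of water = 1 mm).
Layer 1008–620 hPa: Δp = 388 hPa = 38800 Pa, q̄ = 0.00604 kg/kg → 0.00604 × 38800 / 9.8 = 23.91 mm
Layer 620–560 hPa: Δp = 60 hPa = 6000 Pa, q̄ = 0.00267 kg/kg → 0.00267 × 6000 / 9.8 = 1.63 mm
Layer 560–250 hPa: Δp = 310 hPa = 31000 Pa, q̄ = 0.000659 kg/kg → 0.000659 × 31000 / 9.8 = 2.08 mm
PW = 23.91 + 1.63 + 2.08 = 27.62 ≈ 27.6 mm.

PW ≈ 27.6 mm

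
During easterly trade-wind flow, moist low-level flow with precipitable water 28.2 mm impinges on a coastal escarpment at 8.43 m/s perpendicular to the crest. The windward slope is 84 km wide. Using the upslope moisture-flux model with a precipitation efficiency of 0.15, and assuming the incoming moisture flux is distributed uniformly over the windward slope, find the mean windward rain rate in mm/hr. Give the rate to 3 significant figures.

Incoming column moisture flux per unit ridge length: F = V × PW = 8.43 × 28.2 = 237.726 mm·m/s.
Spread over the 84 km slope with efficiency ε = 0.15: R = ε·F/W = 0.15 × 237.726 / 84000 m = 4.245e-04 mm/s.
R = 4.245e-04 × 3600 = 1.53 mm/hr.

R ≈ 1.53 mm/hr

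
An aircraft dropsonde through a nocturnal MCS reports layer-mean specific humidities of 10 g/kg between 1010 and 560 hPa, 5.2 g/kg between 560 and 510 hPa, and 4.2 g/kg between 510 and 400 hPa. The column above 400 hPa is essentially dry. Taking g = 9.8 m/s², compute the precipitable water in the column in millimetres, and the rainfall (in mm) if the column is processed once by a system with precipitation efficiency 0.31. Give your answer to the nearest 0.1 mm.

PW ≈ 53.3 mm; rainfall ≈ 16.5 mm

Precipitable water is the column-integrated vapour mass per unit area: PW = (1/g) Σ q̄ Δp, with q in kg/kg and Δp in Pa (1 kg/m² of water = 1 mm).
Layer 1010–560 hPa: Δp = 450 hPa = 45000 Pa, q̄ = 0.01 kg/kg → 0.01 × 45000 / 9.8 = 45.92 mm
Layer 560–510 hPa: Δp = 50 hPa = 5000 Pa, q̄ = 0.0052 kg/kg → 0.0052 × 5000 / 9.8 = 2.65 mm
Layer 510–400 hPa: Δp = 110 hPa = 11000 Pa, q̄ = 0.0042 kg/kg → 0.0042 × 11000 / 9.8 = 4.71 mm
PW = 45.92 + 2.65 + 4.71 = 53.28 ≈ 53.3 mm.
Rainfall = ε × PW = 0.31 × 53.3 = 16.5 mm.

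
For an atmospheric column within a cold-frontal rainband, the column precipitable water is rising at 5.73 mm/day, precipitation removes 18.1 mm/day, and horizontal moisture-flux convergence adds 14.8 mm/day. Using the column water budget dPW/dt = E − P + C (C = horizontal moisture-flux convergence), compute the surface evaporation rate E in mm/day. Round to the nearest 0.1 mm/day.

E ≈ 9.0 mm/day

dPW/dt = +5.73 mm/day.
E = dPW/dt + P − C = (+5.73) + 18.1 − (14.8) = 9.0 mm/day.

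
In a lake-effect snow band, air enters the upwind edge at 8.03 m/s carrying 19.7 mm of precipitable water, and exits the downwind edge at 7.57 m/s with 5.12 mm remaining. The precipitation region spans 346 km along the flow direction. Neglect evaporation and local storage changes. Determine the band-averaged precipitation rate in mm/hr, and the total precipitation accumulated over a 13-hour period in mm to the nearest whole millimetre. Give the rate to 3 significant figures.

Column moisture flux per unit crosswind length is F = V × PW.
Inflow: F_in = 8.03 × 19.7 = 158.191 mm·m/s
Outflow: F_out = 7.57 × 5.12 = 38.7584 mm·m/s
Steady-state rate R = (F_in − F_out)/L = (158.191 − 38.7584) / 346000 m = 3.452e-04 mm/s.
R = 3.452e-04 × 3600 = 1.24 mm/hr.
Over 13 h: total = 1.24 × 13 = 16.12 ≈ 16 mm.

R ≈ 1.24 mm/hr; total ≈ 16 mm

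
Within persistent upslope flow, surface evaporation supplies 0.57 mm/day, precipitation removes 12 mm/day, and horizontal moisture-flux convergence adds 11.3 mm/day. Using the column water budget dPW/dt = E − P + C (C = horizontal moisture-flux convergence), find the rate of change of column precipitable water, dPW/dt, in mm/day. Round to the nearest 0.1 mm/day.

dPW/dt = E − P + C = 0.57 − 12 + (11.3) = -0.1 mm/day.

dPW/dt ≈ -0.1 mm/day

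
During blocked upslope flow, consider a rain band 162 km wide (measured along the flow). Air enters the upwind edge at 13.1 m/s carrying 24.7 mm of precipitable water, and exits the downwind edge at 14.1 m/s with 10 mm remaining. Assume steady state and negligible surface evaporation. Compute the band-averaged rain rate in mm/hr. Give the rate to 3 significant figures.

R ≈ 4.06 mm/hr

Column moisture flux per unit crosswind length is F = V × PW.
Inflow: F_in = 13.1 × 24.7 = 323.57 mm·m/s
Outflow: F_out = 14.1 × 10 = 141 mm·m/s
Steady-state rate R = (F_in − F_out)/L = (323.57 − 141) / 162000 m = 1.127e-03 mm/s.
R = 1.127e-03 × 3600 = 4.06 mm/hr.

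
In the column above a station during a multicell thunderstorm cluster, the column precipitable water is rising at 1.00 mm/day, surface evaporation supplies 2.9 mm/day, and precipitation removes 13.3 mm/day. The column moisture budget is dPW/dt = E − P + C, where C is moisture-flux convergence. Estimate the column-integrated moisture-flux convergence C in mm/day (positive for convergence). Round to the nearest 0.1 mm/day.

C ≈ 11.4 mm/day

dPW/dt = +1.00 mm/day.
C = dPW/dt − E + P = (+1.00) − 2.9 + 13.3 = 11.4 mm/day.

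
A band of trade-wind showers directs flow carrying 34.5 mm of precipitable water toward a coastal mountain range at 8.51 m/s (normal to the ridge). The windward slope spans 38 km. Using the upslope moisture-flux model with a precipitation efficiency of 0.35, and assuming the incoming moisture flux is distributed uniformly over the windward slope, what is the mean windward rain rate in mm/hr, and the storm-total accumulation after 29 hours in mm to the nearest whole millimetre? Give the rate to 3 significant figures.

R ≈ 9.73 mm/hr; total ≈ 282 mm

Incoming column moisture flux per unit ridge length: F = V × PW = 8.51 × 34.5 = 293.595 mm·m/s.
Spread over the 38 km slope with efficiency ε = 0.35: R = ε·F/W = 0.35 × 293.595 / 38000 m = 2.704e-03 mm/s.
R = 2.704e-03 × 3600 = 9.73 mm/hr.
Over 29 h: total = 9.73 × 29 = 282.17 ≈ 282 mm.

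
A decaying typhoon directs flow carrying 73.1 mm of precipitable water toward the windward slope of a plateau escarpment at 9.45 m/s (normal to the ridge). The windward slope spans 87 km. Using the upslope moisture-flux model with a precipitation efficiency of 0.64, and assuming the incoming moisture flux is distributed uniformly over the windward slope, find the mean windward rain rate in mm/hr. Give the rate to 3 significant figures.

R ≈ 18.3 mm/hr

Incoming column moisture flux per unit ridge length: F = V × PW = 9.45 × 73.1 = 690.795 mm·m/s.
Spread over the 87 km slope with efficiency ε = 0.64: R = ε·F/W = 0.64 × 690.795 / 87000 m = 5.082e-03 mm/s.
R = 5.082e-03 × 3600 = 18.3 mm/hr.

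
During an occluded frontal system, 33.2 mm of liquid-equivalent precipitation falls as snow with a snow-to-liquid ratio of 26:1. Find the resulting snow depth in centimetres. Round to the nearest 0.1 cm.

Snow depth = liquid × ratio = 33.2 mm × 26 = 863.2 mm = 86.3 cm.

snow depth ≈ 86.3 cm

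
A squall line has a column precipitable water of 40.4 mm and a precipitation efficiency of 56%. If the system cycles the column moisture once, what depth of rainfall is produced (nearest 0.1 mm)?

Rainfall = ε × PW = 0.56 × 40.4 = 22.6 mm.

rainfall ≈ 22.6 mm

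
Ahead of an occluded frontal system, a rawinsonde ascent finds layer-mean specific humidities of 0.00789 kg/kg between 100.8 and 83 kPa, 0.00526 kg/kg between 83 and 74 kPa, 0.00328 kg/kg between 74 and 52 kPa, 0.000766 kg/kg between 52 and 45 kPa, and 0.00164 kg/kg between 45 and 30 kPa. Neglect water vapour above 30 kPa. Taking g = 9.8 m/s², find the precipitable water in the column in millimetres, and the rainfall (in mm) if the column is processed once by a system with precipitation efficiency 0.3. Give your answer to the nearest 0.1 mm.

Precipitable water is the column-integrated vapour mass per unit area: PW = (1/g) Σ q̄ Δp, with q in kg/kg and Δp in Pa (1 kg/m² of water = 1 mm).
Layer 100.8–83 kPa: Δp = 178 hPa = 17800 Pa, q̄ = 0.00789 kg/kg → 0.00789 × 17800 / 9.8 = 14.33 mm
Layer 83–74 kPa: Δp = 90 hPa = 9000 Pa, q̄ = 0.00526 kg/kg → 0.00526 × 9000 / 9.8 = 4.83 mm
Layer 74–52 kPa: Δp = 220 hPa = 22000 Pa, q̄ = 0.00328 kg/kg → 0.00328 × 22000 / 9.8 = 7.36 mm
Layer 52–45 kPa: Δp = 70 hPa = 7000 Pa, q̄ = 0.000766 kg/kg → 0.000766 × 7000 / 9.8 = 0.55 mm
Layer 45–30 kPa: Δp = 150 hPa = 15000 Pa, q̄ = 0.00164 kg/kg → 0.00164 × 15000 / 9.8 = 2.51 mm
PW = 14.33 + 4.83 + 7.36 + 0.55 + 2.51 = 29.58 ≈ 29.6 mm.
Rainfall = ε × PW = 0.3 × 29.6 = 8.9 mm.

PW ≈ 29.6 mm; rainfall ≈ 8.9 mm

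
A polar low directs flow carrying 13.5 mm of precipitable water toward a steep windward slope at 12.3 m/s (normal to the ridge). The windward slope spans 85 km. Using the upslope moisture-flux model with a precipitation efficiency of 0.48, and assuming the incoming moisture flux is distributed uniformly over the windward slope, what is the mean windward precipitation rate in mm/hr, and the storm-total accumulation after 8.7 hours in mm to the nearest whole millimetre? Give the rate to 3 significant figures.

R ≈ 3.38 mm/hr; total ≈ 29 mm

Incoming column moisture flux per unit ridge length: F = V × PW = 12.3 × 13.5 = 166.05 mm·m/s.
Spread over the 85 km slope with efficiency ε = 0.48: R = ε·F/W = 0.48 × 166.05 / 85000 m = 9.377e-04 mm/s.
R = 9.377e-04 × 3600 = 3.38 mm/hr.
Over 8.7 h: total = 3.38 × 8.7 = 29.406 ≈ 29 mm.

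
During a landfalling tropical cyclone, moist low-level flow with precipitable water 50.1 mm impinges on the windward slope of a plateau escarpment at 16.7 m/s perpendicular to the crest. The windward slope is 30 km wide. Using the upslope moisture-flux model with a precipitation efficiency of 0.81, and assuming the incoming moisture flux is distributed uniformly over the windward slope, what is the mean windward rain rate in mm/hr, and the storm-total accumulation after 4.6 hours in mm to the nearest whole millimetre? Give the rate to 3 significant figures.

Incoming column moisture flux per unit ridge length: F = V × PW = 16.7 × 50.1 = 836.67 mm·m/s.
Spread over the 30 km slope with efficiency ε = 0.81: R = ε·F/W = 0.81 × 836.67 / 30000 m = 2.259e-02 mm/s.
R = 2.259e-02 × 3600 = 81.3 mm/hr.
Over 4.6 h: total = 81.3 × 4.6 = 373.98 ≈ 374 mm.

R ≈ 81.3 mm/hr; total ≈ 374 mm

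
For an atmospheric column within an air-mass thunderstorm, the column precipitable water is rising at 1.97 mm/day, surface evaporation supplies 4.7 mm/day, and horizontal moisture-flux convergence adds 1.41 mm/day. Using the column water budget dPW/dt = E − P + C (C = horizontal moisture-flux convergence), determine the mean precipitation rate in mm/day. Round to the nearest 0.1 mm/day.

P ≈ 4.1 mm/day

dPW/dt = +1.97 mm/day.
P = E + C − dPW/dt = 4.7 + (1.41) − (+1.97) = 4.1 mm/day.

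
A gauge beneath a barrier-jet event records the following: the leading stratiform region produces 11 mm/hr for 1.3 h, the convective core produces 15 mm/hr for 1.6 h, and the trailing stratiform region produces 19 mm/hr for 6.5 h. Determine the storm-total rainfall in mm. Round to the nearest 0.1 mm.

total ≈ 161.8 mm

Total = Σ Rᵢ Δtᵢ = 11 × 1.3 + 15 × 1.6 + 19 × 6.5
      = 14.3 + 24 + 123.5 = 161.8 mm.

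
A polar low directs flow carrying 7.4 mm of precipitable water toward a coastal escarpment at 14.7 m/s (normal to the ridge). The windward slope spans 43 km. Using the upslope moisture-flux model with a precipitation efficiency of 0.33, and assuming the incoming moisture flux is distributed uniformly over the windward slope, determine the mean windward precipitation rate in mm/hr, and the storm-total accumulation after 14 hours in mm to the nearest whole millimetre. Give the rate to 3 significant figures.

Incoming column moisture flux per unit ridge length: F = V × PW = 14.7 × 7.4 = 108.78 mm·m/s.
Spread over the 43 km slope with efficiency ε = 0.33: R = ε·F/W = 0.33 × 108.78 / 43000 m = 8.348e-04 mm/s.
R = 8.348e-04 × 3600 = 3.01 mm/hr.
Over 14 h: total = 3.01 × 14 = 42.14 ≈ 42 mm.

R ≈ 3.01 mm/hr; total ≈ 42 mm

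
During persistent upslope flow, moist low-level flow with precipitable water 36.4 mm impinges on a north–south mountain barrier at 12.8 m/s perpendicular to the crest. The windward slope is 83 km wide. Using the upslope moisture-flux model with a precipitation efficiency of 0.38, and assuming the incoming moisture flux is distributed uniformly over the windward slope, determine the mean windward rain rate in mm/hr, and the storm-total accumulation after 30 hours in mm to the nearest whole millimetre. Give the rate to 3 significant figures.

Incoming column moisture flux per unit ridge length: F = V × PW = 12.8 × 36.4 = 465.92 mm·m/s.
Spread over the 83 km slope with efficiency ε = 0.38: R = ε·F/W = 0.38 × 465.92 / 83000 m = 2.133e-03 mm/s.
R = 2.133e-03 × 3600 = 7.68 mm/hr.
Over 30 h: total = 7.68 × 30 = 230.4 ≈ 230 mm.

R ≈ 7.68 mm/hr; total ≈ 230 mm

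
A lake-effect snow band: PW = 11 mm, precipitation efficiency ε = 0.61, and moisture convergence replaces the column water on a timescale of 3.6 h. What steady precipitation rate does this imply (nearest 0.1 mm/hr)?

Each overturning extracts ε × PW = 0.61 × 11 = 6.71 mm.
Rate = ε·PW / τ = 6.71 / 3.6 h = 1.9 mm/hr.

R ≈ 1.9 mm/hr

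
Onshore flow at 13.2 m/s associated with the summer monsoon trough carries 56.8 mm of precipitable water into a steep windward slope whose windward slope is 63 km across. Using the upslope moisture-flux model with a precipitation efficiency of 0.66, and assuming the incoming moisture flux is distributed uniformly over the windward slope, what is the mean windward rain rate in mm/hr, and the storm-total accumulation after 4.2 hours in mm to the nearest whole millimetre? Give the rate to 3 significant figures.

R ≈ 28.3 mm/hr; total ≈ 119 mm

Incoming column moisture flux per unit ridge length: F = V × PW = 13.2 × 56.8 = 749.76 mm·m/s.
Spread over the 63 km slope with efficiency ε = 0.66: R = ε·F/W = 0.66 × 749.76 / 63000 m = 7.855e-03 mm/s.
R = 7.855e-03 × 3600 = 28.3 mm/hr.
Over 4.2 h: total = 28.3 × 4.2 = 118.86 ≈ 119 mm.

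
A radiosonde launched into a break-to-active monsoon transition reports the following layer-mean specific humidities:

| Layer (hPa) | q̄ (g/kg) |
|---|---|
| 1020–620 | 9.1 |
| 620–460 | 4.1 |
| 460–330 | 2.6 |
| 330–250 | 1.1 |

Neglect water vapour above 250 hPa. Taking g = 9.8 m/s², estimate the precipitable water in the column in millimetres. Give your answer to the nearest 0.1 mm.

Precipitable water is the column-integrated vapour mass per unit area: PW = (1/g) Σ q̄ Δp, with q in kg/kg and Δp in Pa (1 kg/m² of water = 1 mm).
Layer 1020–620 hPa: Δp = 400 hPa = 40000 Pa, q̄ = 0.0091 kg/kg → 0.0091 × 40000 / 9.8 = 37.14 mm
Layer 620–460 hPa: Δp = 160 hPa = 16000 Pa, q̄ = 0.0041 kg/kg → 0.0041 × 16000 / 9.8 = 6.69 mm
Layer 460–330 hPa: Δp = 130 hPa = 13000 Pa, q̄ = 0.0026 kg/kg → 0.0026 × 13000 / 9.8 = 3.45 mm
Layer 330–250 hPa: Δp = 80 hPa = 8000 Pa, q̄ = 0.0011 kg/kg → 0.0011 × 8000 / 9.8 = 0.90 mm
PW = 37.14 + 6.69 + 3.45 + 0.90 = 48.18 ≈ 48.2 mm.

PW ≈ 48.2 mm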